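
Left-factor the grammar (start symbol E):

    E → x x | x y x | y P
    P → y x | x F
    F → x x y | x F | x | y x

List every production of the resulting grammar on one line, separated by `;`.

E → y P | x E'; P → y x | x F; F → y x | x F'; E' → x | y x; F' → x y | F | ε

E has alternatives sharing prefix 'x': factor to E → x E' with E' → x | y x.
F has alternatives sharing prefix 'x': factor to F → x F' with F' → x y | F | ε.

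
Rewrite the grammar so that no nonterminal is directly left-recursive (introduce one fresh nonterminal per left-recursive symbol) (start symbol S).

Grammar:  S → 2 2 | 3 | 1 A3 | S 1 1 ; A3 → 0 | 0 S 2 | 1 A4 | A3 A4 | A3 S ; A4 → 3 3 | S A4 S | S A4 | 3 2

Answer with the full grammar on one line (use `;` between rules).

S → 2 2 S' | 3 S' | 1 A3 S'; A3 → 0 A3' | 0 S 2 A3' | 1 A4 A3'; A4 → 3 3 | S A4 S | S A4 | 3 2; S' → 1 1 S' | ε; A3' → A4 A3' | S A3' | ε

Directly left-recursive nonterminals: S, A3.
For S: α = {1 1}, β = {2 2, 3, 1 A3}. Rewrite as S → β S' and S' → α S' | ε.
For A3: α = {A4, S}, β = {0, 0 S 2, 1 A4}. Rewrite as A3 → β A3' and A3' → α A3' | ε.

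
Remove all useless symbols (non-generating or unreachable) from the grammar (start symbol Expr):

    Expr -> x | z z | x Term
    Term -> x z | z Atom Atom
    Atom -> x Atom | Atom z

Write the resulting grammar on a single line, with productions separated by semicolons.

Expr -> x | z z | x Term; Term -> x z

Generating nonterminals: {Expr, Term}.
Reachable from Expr after that: {Expr, Term}.
Removed useless symbols: {Atom} and every production mentioning them.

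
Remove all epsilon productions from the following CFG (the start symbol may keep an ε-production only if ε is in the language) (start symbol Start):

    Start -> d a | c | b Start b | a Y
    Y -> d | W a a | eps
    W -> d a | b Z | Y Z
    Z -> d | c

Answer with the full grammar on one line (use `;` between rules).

Nullable nonterminals: {Y}.
ε ∉ L(G), so no ε-production is kept.
Add the nullable-subset variants: Start → a Y gives a Y | a. W → Y Z gives Y Z | Z.

Start -> d a | c | b Start b | a Y | a; Y -> d | W a a; W -> d a | b Z | Y Z | Z; Z -> d | c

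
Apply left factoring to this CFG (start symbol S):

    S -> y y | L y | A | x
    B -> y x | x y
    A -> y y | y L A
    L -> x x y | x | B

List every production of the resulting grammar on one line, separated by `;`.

A has alternatives sharing prefix 'y': factor to A → y A' with A' → y | L A.
L has alternatives sharing prefix 'x': factor to L → x L' with L' → x y | ε.

S -> y y | L y | A | x; B -> y x | x y; A -> y A'; L -> B | x L'; A' -> y | L A; L' -> x y | ε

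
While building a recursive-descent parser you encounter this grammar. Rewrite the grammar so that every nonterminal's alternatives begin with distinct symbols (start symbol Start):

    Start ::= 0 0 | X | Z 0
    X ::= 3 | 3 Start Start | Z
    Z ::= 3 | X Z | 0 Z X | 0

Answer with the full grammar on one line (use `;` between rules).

Start ::= 0 0 | X | Z 0; X ::= Z | 3 X1; Z ::= 3 | X Z | 0 Z1; X1 ::= ε | Start Start; Z1 ::= Z X | ε

X has alternatives sharing prefix '3': factor to X → 3 X1 with X1 → ε | Start Start.
Z has alternatives sharing prefix '0': factor to Z → 0 Z1 with Z1 → Z X | ε.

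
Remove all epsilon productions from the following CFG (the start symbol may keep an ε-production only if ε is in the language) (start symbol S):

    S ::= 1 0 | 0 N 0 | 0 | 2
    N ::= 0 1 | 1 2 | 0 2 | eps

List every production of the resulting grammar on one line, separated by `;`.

S ::= 1 0 | 0 N 0 | 0 0 | 0 | 2; N ::= 0 1 | 1 2 | 0 2

Nullable nonterminals: {N}.
ε ∉ L(G), so no ε-production is kept.
Expand every rule over subsets of its nullable positions: S → 0 N 0 gives 0 N 0 | 0 0.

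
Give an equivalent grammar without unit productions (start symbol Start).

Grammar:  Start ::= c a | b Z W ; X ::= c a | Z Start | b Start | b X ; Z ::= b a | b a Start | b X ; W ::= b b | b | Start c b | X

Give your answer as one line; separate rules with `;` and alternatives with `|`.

Unit pairs: W ⇒* {X}.
For every A with A ⇒* B via unit rules, add B's non-unit alternatives to A; then delete every rule of the form X → Y.

Start ::= c a | b Z W; X ::= c a | Z Start | b Start | b X; Z ::= b a | b a Start | b X; W ::= c a | Z Start | b Start | b X | b b | b | Start c b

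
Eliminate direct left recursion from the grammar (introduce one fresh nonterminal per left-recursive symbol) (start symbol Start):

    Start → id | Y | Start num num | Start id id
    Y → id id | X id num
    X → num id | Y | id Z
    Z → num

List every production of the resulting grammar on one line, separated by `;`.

Directly left-recursive nonterminal: Start.
For Start: α = {num num, id id}, β = {id, Y}. Rewrite as Start → β Start1 and Start1 → α Start1 | ε.

Start → id Start1 | Y Start1; Y → id id | X id num; X → num id | Y | id Z; Z → num; Start1 → num num Start1 | id id Start1 | ε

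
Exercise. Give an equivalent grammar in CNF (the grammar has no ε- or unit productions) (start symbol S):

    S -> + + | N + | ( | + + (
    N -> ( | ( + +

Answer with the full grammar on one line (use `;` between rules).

Introduce a nonterminal for each terminal appearing in a rule of length ≥ 2: X1 → +, X2 → (.
Binarize each right-hand side of length ≥ 3 by chaining fresh nonterminals (Y1, Y2, …): affected rules were S → X1 X1 X2; N → X2 X1 X1.

S -> X1 X1 | N X1 | ( | X1 Y1; N -> ( | X2 Y2; X1 -> +; X2 -> (; Y1 -> X1 X2; Y2 -> X1 X1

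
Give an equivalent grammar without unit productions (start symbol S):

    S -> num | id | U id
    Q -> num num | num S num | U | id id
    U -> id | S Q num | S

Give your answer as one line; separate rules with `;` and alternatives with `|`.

Unit pairs: Q ⇒* {S, U}; U ⇒* {S}.
For each unit pair (A, B), copy every non-unit production of B to A, then drop all unit productions.

S -> num | id | U id; Q -> id | S Q num | num | U id | num num | num S num | id id; U -> id | S Q num | num | U id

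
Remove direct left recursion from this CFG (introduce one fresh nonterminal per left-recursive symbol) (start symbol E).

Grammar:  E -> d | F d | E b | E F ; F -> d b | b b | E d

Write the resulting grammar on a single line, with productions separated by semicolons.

E -> d E' | F d E'; F -> d b | b b | E d; E' -> b E' | F E' | ε

Left recursion appears on E.
For E: α = {b, F}, β = {d, F d}. Rewrite as E → β E' and E' → α E' | ε.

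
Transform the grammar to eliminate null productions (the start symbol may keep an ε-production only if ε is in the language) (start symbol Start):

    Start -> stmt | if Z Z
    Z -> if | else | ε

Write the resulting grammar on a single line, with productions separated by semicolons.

Start -> stmt | if Z Z | if Z | if; Z -> if | else

Nullable set = {Z}.
ε ∉ L(G), so no ε-production is kept.
For each production, add variants omitting each subset of nullable occurrences: Start → if Z Z gives if Z Z | if Z | if.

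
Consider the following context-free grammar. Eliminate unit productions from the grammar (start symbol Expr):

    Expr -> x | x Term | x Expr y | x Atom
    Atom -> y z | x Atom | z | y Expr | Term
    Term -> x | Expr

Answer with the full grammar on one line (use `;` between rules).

Unit pairs: Atom ⇒* {Expr, Term}; Term ⇒* {Expr}.
For each unit pair (A, B), copy every non-unit production of B to A, then drop all unit productions.

Expr -> x | x Term | x Expr y | x Atom; Atom -> x | y z | x Atom | z | y Expr | x Term | x Expr y; Term -> x | x Term | x Expr y | x Atom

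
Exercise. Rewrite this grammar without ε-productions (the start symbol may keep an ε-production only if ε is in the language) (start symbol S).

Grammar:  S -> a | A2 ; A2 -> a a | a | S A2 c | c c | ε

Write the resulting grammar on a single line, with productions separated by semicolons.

The nullable symbols are {A2, S}.
ε ∈ L(G) since S is nullable, so keep S → ε.
Expand every rule over subsets of its nullable positions: A2 → S A2 c gives S A2 c | S c | A2 c | c.

S -> a | A2 | ε; A2 -> a a | a | S A2 c | S c | A2 c | c | c c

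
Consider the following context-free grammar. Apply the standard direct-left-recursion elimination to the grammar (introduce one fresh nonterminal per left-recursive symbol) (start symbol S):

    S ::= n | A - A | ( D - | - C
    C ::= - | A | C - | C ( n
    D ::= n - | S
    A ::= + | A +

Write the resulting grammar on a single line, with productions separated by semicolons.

S ::= n | A - A | ( D - | - C; C ::= - C' | A C'; D ::= n - | S; A ::= + A'; C' ::= - C' | ( n C' | ε; A' ::= + A' | ε

C, A are directly left-recursive.
For C: α = {-, ( n}, β = {-, A}. Rewrite as C → β C' and C' → α C' | ε.
For A: α = {+}, β = {+}. Rewrite as A → β A' and A' → α A' | ε.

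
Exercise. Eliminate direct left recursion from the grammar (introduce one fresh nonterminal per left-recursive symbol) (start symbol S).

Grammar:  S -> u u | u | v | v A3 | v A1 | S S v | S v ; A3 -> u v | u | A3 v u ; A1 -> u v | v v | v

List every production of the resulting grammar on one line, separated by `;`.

S -> u u S' | u S' | v S' | v A3 S' | v A1 S'; A3 -> u v A3' | u A3'; A1 -> u v | v v | v; S' -> S v S' | v S' | epsilon; A3' -> v u A3' | epsilon

Left recursion appears on S, A3.
For S: α = {S v, v}, β = {u u, u, v, v A3, v A1}. Rewrite as S → β S' and S' → α S' | ε.
For A3: α = {v u}, β = {u v, u}. Rewrite as A3 → β A3' and A3' → α A3' | ε.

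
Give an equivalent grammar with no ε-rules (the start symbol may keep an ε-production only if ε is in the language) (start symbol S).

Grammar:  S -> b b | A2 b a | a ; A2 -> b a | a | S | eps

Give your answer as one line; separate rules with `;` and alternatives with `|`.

S -> b b | A2 b a | b a | a; A2 -> b a | a | S

Nullable nonterminals: {A2}.
ε ∉ L(G), so no ε-production is kept.
Add the nullable-subset variants: S → A2 b a gives A2 b a | b a.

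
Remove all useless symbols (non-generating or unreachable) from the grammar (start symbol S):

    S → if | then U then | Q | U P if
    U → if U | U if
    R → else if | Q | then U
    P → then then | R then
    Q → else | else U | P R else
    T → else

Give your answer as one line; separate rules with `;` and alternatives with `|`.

S → if | Q; R → else if | Q; P → then then | R then; Q → else | P R else

Generating nonterminals: {P, Q, R, S, T}.
Reachable from S after that: {P, Q, R, S}.
Removed useless symbols: {T, U} and every production mentioning them.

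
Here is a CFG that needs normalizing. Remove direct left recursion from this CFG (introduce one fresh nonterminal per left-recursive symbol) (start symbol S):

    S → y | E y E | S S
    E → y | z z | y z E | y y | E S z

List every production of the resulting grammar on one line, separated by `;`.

S → y S' | E y E S'; E → y E' | z z E' | y z E E' | y y E'; S' → S S' | ε; E' → S z E' | ε

Directly left-recursive nonterminals: S, E.
For S: α = {S}, β = {y, E y E}. Rewrite as S → β S' and S' → α S' | ε.
For E: α = {S z}, β = {y, z z, y z E, y y}. Rewrite as E → β E' and E' → α E' | ε.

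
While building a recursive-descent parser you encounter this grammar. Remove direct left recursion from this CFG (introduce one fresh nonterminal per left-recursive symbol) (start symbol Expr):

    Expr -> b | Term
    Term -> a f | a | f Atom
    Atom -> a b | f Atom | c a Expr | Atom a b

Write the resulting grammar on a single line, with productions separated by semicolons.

Expr -> b | Term; Term -> a f | a | f Atom; Atom -> a b Atom1 | f Atom Atom1 | c a Expr Atom1; Atom1 -> a b Atom1 | eps

Atom is directly left-recursive.
For Atom: α = {a b}, β = {a b, f Atom, c a Expr}. Rewrite as Atom → β Atom1 and Atom1 → α Atom1 | ε.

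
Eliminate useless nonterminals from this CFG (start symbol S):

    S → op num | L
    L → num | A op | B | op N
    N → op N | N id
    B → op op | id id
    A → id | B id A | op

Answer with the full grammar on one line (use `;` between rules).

S → op num | L; L → num | A op | B; B → op op | id id; A → id | B id A | op

Generating nonterminals: {A, B, L, S}.
Reachable from S after that: {A, B, L, S}.
Removed useless symbols: {N} and every production mentioning them.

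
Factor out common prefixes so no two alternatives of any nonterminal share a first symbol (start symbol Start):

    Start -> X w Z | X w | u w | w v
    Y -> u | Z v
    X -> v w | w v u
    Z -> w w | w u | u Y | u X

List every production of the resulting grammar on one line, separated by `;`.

Start has alternatives sharing prefix 'X w': factor to Start → X w Start1 with Start1 → Z | ε.
Z has alternatives sharing prefix 'w': factor to Z → w Z1 with Z1 → w | u.
Z has alternatives sharing prefix 'u': factor to Z → u Z2 with Z2 → Y | X.

Start -> u w | w v | X w Start1; Y -> u | Z v; X -> v w | w v u; Z -> w Z1 | u Z2; Start1 -> Z | ε; Z1 -> w | u; Z2 -> Y | X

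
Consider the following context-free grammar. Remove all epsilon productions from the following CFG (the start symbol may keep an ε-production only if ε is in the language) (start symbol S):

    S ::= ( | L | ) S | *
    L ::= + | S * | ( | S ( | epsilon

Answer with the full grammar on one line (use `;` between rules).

The nullable symbols are {L, S}.
ε ∈ L(G) since S is nullable, so keep S → ε.
For each production, add variants omitting each subset of nullable occurrences: S → ) S gives ) S | ). L → S * gives S * | *.

S ::= ( | L | ) S | ) | * | epsilon; L ::= + | S * | * | ( | S (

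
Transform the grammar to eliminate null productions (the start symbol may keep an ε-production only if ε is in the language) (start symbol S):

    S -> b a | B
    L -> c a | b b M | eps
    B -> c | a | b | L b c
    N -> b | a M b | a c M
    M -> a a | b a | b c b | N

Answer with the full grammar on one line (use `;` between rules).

Nullable nonterminals: {L}.
ε ∉ L(G), so no ε-production is kept.
Expand every rule over subsets of its nullable positions: B → L b c gives L b c | b c.

S -> b a | B; L -> c a | b b M; B -> c | a | b | L b c | b c; N -> b | a M b | a c M; M -> a a | b a | b c b | N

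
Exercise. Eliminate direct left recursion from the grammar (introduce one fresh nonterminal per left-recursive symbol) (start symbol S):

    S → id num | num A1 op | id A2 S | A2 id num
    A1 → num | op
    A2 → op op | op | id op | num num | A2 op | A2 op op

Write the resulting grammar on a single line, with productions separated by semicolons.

S → id num | num A1 op | id A2 S | A2 id num; A1 → num | op; A2 → op op A2' | op A2' | id op A2' | num num A2'; A2' → op A2' | op op A2' | eps

Directly left-recursive nonterminal: A2.
For A2: α = {op, op op}, β = {op op, op, id op, num num}. Rewrite as A2 → β A2' and A2' → α A2' | ε.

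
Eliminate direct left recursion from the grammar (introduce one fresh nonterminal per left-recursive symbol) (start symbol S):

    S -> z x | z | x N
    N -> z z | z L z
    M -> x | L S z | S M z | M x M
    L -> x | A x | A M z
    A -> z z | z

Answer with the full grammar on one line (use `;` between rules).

S -> z x | z | x N; N -> z z | z L z; M -> x M' | L S z M' | S M z M'; L -> x | A x | A M z; A -> z z | z; M' -> x M M' | eps

Directly left-recursive nonterminal: M.
For M: α = {x M}, β = {x, L S z, S M z}. Rewrite as M → β M' and M' → α M' | ε.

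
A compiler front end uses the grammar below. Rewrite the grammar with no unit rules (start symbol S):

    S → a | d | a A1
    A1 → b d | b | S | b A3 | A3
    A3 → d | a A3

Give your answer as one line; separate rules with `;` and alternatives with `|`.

S → a | d | a A1; A1 → b d | b | b A3 | a | d | a A1 | a A3; A3 → d | a A3

Unit pairs: A1 ⇒* {A3, S}.
For every A with A ⇒* B via unit rules, add B's non-unit alternatives to A; then delete every rule of the form X → Y.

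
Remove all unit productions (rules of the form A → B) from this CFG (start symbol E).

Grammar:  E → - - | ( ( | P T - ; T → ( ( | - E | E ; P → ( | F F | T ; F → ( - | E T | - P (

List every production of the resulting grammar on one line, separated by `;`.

Unit pairs: P ⇒* {E, T}; T ⇒* {E}.
For each unit pair (A, B), copy every non-unit production of B to A, then drop all unit productions.

E → - - | ( ( | P T -; T → - - | ( ( | P T - | - E; P → - - | ( ( | P T - | ( | F F | - E; F → ( - | E T | - P (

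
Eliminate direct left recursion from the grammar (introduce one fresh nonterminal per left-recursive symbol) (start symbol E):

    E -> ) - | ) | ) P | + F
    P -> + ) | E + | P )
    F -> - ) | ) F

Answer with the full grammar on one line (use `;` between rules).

E -> ) - | ) | ) P | + F; P -> + ) P' | E + P'; F -> - ) | ) F; P' -> ) P' | ε

Directly left-recursive nonterminal: P.
For P: α = {)}, β = {+ ), E +}. Rewrite as P → β P' and P' → α P' | ε.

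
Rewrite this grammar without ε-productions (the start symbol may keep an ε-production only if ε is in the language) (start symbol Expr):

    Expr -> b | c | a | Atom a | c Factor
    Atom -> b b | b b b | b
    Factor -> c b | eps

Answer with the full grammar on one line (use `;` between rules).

Expr -> b | c | a | Atom a | c Factor; Atom -> b b | b b b | b; Factor -> c b

Nullable nonterminals: {Factor}.
ε ∉ L(G), so no ε-production is kept.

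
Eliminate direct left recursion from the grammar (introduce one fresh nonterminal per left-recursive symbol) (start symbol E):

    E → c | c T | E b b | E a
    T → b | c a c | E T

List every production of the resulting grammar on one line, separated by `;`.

Directly left-recursive nonterminal: E.
For E: α = {b b, a}, β = {c, c T}. Rewrite as E → β E' and E' → α E' | ε.

E → c E' | c T E'; T → b | c a c | E T; E' → b b E' | a E' | ε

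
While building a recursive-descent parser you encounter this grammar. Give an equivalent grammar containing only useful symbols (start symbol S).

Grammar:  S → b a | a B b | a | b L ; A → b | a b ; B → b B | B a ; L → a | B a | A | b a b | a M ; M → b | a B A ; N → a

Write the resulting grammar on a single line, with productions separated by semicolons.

S → b a | a | b L; A → b | a b; L → a | A | b a b | a M; M → b

Generating nonterminals: {A, L, M, N, S}.
Reachable from S after that: {A, L, M, S}.
Removed useless symbols: {B, N} and every production mentioning them.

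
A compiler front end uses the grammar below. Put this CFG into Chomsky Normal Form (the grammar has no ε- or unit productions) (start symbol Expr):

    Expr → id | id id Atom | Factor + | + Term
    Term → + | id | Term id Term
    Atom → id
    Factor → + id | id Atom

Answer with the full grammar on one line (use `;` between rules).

Introduce a nonterminal for each terminal appearing in a rule of length ≥ 2: X1 → id, X2 → +.
Binarize each right-hand side of length ≥ 3 by chaining fresh nonterminals (Y1, Y2, …): affected rules were Expr → X1 X1 Atom; Term → Term X1 Term.

Expr → id | X1 Y1 | Factor X2 | X2 Term; Term → + | id | Term Y2; Atom → id; Factor → X2 X1 | X1 Atom; X1 → id; X2 → +; Y1 → X1 Atom; Y2 → X1 Term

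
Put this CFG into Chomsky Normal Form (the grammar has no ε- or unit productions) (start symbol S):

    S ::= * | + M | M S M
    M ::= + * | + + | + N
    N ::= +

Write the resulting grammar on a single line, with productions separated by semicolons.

Introduce a nonterminal for each terminal appearing in a rule of length ≥ 2: X1 → +, X2 → *.
Binarize each right-hand side of length ≥ 3 by chaining fresh nonterminals (Y1, Y2, …): affected rules were S → M S M.

S ::= * | X1 M | M Y1; M ::= X1 X2 | X1 X1 | X1 N; N ::= +; X1 ::= +; X2 ::= *; Y1 ::= S M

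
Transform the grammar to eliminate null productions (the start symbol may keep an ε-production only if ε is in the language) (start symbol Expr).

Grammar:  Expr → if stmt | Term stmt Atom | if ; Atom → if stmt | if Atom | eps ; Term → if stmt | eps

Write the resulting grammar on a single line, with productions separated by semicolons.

Nullable set = {Atom, Term}.
ε ∉ L(G), so no ε-production is kept.
Expand every rule over subsets of its nullable positions: Expr → Term stmt Atom gives Term stmt Atom | Term stmt | stmt Atom | stmt. Atom → if Atom gives if Atom | if.

Expr → if stmt | Term stmt Atom | Term stmt | stmt Atom | stmt | if; Atom → if stmt | if Atom | if; Term → if stmt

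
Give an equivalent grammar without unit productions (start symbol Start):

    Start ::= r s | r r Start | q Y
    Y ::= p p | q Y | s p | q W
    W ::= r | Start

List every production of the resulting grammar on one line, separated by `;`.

Unit pairs: W ⇒* {Start}.
Replace each nonterminal's rules with the union of the non-unit rules of every nonterminal it unit-derives.

Start ::= r s | r r Start | q Y; Y ::= p p | q Y | s p | q W; W ::= r s | r r Start | q Y | r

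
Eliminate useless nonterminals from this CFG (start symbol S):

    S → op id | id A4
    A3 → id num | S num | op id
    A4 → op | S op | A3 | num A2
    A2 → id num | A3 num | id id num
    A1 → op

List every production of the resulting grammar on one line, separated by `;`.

S → op id | id A4; A3 → id num | S num | op id; A4 → op | S op | A3 | num A2; A2 → id num | A3 num | id id num

Generating nonterminals: {A1, A2, A3, A4, S}.
Reachable from S after that: {A2, A3, A4, S}.
Removed useless symbols: {A1} and every production mentioning them.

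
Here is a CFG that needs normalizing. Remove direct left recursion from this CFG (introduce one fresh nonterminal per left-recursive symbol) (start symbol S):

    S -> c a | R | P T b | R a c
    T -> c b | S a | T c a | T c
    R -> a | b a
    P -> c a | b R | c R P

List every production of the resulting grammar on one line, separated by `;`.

Left recursion appears on T.
For T: α = {c a, c}, β = {c b, S a}. Rewrite as T → β T' and T' → α T' | ε.

S -> c a | R | P T b | R a c; T -> c b T' | S a T'; R -> a | b a; P -> c a | b R | c R P; T' -> c a T' | c T' | ε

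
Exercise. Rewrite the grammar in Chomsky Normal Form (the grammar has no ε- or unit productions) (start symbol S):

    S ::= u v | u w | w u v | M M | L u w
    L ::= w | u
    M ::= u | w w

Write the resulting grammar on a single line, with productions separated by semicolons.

S ::= X1 X2 | X1 X3 | X3 Y1 | M M | L Y2; L ::= w | u; M ::= u | X3 X3; X1 ::= u; X2 ::= v; X3 ::= w; Y1 ::= X1 X2; Y2 ::= X1 X3

Introduce a nonterminal for each terminal appearing in a rule of length ≥ 2: X1 → u, X2 → v, X3 → w.
Binarize each right-hand side of length ≥ 3 by chaining fresh nonterminals (Y1, Y2, …): affected rules were S → X3 X1 X2; S → L X1 X3.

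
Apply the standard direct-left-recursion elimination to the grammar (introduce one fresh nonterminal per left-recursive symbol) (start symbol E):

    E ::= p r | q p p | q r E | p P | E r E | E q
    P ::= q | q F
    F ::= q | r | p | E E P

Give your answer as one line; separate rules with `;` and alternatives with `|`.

E ::= p r E' | q p p E' | q r E E' | p P E'; P ::= q | q F; F ::= q | r | p | E E P; E' ::= r E E' | q E' | ε

Directly left-recursive nonterminal: E.
For E: α = {r E, q}, β = {p r, q p p, q r E, p P}. Rewrite as E → β E' and E' → α E' | ε.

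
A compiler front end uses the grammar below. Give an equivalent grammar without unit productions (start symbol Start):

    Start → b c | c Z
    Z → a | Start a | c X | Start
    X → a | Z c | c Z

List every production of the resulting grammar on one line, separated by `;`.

Unit pairs: Z ⇒* {Start}.
For every A with A ⇒* B via unit rules, add B's non-unit alternatives to A; then delete every rule of the form X → Y.

Start → b c | c Z; Z → a | Start a | c X | b c | c Z; X → a | Z c | c Z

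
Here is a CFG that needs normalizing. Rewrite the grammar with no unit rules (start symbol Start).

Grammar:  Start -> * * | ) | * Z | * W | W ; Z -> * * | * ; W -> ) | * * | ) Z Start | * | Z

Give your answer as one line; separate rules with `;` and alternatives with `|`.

Start -> * * | * | ) | * Z | * W | ) Z Start; Z -> * * | *; W -> * * | * | ) | ) Z Start

Unit pairs: Start ⇒* {W, Z}; W ⇒* {Z}.
Replace each nonterminal's rules with the union of the non-unit rules of every nonterminal it unit-derives.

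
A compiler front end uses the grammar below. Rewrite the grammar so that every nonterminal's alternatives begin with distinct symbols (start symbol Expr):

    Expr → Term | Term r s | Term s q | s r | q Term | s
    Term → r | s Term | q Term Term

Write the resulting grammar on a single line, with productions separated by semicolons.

Expr has alternatives sharing prefix 'Term': factor to Expr → Term Expr1 with Expr1 → ε | r s | s q.
Expr has alternatives sharing prefix 's': factor to Expr → s Expr2 with Expr2 → r | ε.

Expr → q Term | Term Expr1 | s Expr2; Term → r | s Term | q Term Term; Expr1 → ε | r s | s q; Expr2 → r | ε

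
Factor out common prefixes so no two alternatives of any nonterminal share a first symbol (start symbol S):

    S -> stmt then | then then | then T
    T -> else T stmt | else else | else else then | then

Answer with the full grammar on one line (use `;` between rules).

S -> stmt then | then S'; T -> then | else T'; S' -> then | T; T' -> T stmt | else T''; T'' -> ε | then

S has alternatives sharing prefix 'then': factor to S → then S' with S' → then | T.
T has alternatives sharing prefix 'else': factor to T → else T' with T' → T stmt | else | else then.
T' has alternatives sharing prefix 'else': factor to T' → else T'' with T'' → ε | then.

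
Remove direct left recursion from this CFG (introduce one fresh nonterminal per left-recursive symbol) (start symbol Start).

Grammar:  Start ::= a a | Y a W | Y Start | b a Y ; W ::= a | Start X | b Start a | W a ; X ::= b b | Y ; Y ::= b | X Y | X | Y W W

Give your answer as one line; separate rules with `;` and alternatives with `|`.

Start ::= a a | Y a W | Y Start | b a Y; W ::= a W1 | Start X W1 | b Start a W1; X ::= b b | Y; Y ::= b Y1 | X Y Y1 | X Y1; W1 ::= a W1 | ε; Y1 ::= W W Y1 | ε

Directly left-recursive nonterminals: W, Y.
For W: α = {a}, β = {a, Start X, b Start a}. Rewrite as W → β W1 and W1 → α W1 | ε.
For Y: α = {W W}, β = {b, X Y, X}. Rewrite as Y → β Y1 and Y1 → α Y1 | ε.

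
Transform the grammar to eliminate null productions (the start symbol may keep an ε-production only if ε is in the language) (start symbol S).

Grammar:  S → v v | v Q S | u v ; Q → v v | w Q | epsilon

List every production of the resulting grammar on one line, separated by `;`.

S → v v | v Q S | v S | u v; Q → v v | w Q | w

The nullable symbols are {Q}.
ε ∉ L(G), so no ε-production is kept.
For each production, add variants omitting each subset of nullable occurrences: S → v Q S gives v Q S | v S. Q → w Q gives w Q | w.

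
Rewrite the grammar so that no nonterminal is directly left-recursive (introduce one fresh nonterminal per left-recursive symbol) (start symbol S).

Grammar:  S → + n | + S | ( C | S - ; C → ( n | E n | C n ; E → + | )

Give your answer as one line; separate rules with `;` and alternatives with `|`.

Left recursion appears on S, C.
For S: α = {-}, β = {+ n, + S, ( C}. Rewrite as S → β S' and S' → α S' | ε.
For C: α = {n}, β = {( n, E n}. Rewrite as C → β C' and C' → α C' | ε.

S → + n S' | + S S' | ( C S'; C → ( n C' | E n C'; E → + | ); S' → - S' | ε; C' → n C' | ε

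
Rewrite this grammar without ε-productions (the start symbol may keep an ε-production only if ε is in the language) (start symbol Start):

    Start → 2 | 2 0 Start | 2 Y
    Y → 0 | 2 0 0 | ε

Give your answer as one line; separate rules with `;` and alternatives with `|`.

Start → 2 | 2 0 Start | 2 Y; Y → 0 | 2 0 0

Nullable set = {Y}.
ε ∉ L(G), so no ε-production is kept.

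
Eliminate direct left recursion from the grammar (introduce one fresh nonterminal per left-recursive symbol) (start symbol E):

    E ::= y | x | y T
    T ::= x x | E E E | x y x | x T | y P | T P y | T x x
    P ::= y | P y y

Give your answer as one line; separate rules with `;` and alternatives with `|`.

T, P are directly left-recursive.
For T: α = {P y, x x}, β = {x x, E E E, x y x, x T, y P}. Rewrite as T → β T' and T' → α T' | ε.
For P: α = {y y}, β = {y}. Rewrite as P → β P' and P' → α P' | ε.

E ::= y | x | y T; T ::= x x T' | E E E T' | x y x T' | x T T' | y P T'; P ::= y P'; T' ::= P y T' | x x T' | ε; P' ::= y y P' | ε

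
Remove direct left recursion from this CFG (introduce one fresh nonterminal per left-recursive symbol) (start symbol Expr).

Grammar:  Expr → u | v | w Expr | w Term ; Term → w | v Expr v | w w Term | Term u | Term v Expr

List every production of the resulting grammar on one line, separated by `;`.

Term is directly left-recursive.
For Term: α = {u, v Expr}, β = {w, v Expr v, w w Term}. Rewrite as Term → β Term1 and Term1 → α Term1 | ε.

Expr → u | v | w Expr | w Term; Term → w Term1 | v Expr v Term1 | w w Term Term1; Term1 → u Term1 | v Expr Term1 | ε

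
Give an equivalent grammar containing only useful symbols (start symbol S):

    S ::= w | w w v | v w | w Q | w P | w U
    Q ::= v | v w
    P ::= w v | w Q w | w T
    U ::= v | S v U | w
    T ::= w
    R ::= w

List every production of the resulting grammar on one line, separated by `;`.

Generating nonterminals: {P, Q, R, S, T, U}.
Reachable from S after that: {P, Q, S, T, U}.
Removed useless symbols: {R} and every production mentioning them.

S ::= w | w w v | v w | w Q | w P | w U; Q ::= v | v w; P ::= w v | w Q w | w T; U ::= v | S v U | w; T ::= w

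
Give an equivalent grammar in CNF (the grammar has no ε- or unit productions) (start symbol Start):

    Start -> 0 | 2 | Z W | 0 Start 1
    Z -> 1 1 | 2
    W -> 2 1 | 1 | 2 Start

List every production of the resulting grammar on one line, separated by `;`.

Introduce a nonterminal for each terminal appearing in a rule of length ≥ 2: X1 → 0, X2 → 1, X3 → 2.
Binarize each right-hand side of length ≥ 3 by chaining fresh nonterminals (Y1, Y2, …): affected rules were Start → X1 Start X2.

Start -> 0 | 2 | Z W | X1 Y1; Z -> X2 X2 | 2; W -> X3 X2 | 1 | X3 Start; X1 -> 0; X2 -> 1; X3 -> 2; Y1 -> Start X2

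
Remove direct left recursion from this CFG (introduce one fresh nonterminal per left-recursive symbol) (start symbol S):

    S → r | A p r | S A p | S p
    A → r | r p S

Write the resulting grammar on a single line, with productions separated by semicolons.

S → r S' | A p r S'; A → r | r p S; S' → A p S' | p S' | ε

Directly left-recursive nonterminal: S.
For S: α = {A p, p}, β = {r, A p r}. Rewrite as S → β S' and S' → α S' | ε.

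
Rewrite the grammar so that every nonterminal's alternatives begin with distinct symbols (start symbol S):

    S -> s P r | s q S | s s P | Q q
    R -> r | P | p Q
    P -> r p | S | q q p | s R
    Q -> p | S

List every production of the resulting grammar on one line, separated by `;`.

S has alternatives sharing prefix 's': factor to S → s S' with S' → P r | q S | s P.

S -> Q q | s S'; R -> r | P | p Q; P -> r p | S | q q p | s R; Q -> p | S; S' -> P r | q S | s P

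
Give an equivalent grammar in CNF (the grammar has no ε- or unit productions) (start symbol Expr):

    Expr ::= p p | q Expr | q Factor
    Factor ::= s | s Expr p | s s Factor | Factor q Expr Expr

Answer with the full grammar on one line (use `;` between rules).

Expr ::= X1 X1 | X2 Expr | X2 Factor; Factor ::= s | X3 Y1 | X3 Y2 | Factor Y3; X1 ::= p; X2 ::= q; X3 ::= s; Y1 ::= Expr X1; Y2 ::= X3 Factor; Y3 ::= X2 Y4; Y4 ::= Expr Expr

Introduce a nonterminal for each terminal appearing in a rule of length ≥ 2: X1 → p, X2 → q, X3 → s.
Binarize each right-hand side of length ≥ 3 by chaining fresh nonterminals (Y1, Y2, …): affected rules were Factor → X3 Expr X1; Factor → X3 X3 Factor; Factor → Factor X2 Expr Expr.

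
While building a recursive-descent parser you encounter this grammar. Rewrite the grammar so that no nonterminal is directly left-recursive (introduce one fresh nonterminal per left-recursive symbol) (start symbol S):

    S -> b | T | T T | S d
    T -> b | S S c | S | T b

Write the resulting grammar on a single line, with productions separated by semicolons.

S -> b S' | T S' | T T S'; T -> b T' | S S c T' | S T'; S' -> d S' | eps; T' -> b T' | eps

S, T are directly left-recursive.
For S: α = {d}, β = {b, T, T T}. Rewrite as S → β S' and S' → α S' | ε.
For T: α = {b}, β = {b, S S c, S}. Rewrite as T → β T' and T' → α T' | ε.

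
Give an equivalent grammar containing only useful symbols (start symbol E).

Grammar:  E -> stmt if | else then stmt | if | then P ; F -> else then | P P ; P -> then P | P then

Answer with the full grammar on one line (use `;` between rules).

Generating nonterminals: {E, F}.
Reachable from E after that: {E}.
Removed useless symbols: {F, P} and every production mentioning them.

E -> stmt if | else then stmt | if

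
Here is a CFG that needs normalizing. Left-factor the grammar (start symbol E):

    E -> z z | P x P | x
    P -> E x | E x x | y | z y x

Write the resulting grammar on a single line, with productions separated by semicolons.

E -> z z | P x P | x; P -> y | z y x | E x P'; P' -> ε | x

P has alternatives sharing prefix 'E x': factor to P → E x P' with P' → ε | x.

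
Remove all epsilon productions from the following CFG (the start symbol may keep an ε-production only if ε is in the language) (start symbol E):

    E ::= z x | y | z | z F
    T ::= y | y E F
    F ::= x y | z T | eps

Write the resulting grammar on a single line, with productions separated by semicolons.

E ::= z x | y | z | z F; T ::= y | y E F | y E; F ::= x y | z T

Nullable nonterminals: {F}.
ε ∉ L(G), so no ε-production is kept.
For each production, add variants omitting each subset of nullable occurrences: T → y E F gives y E F | y E.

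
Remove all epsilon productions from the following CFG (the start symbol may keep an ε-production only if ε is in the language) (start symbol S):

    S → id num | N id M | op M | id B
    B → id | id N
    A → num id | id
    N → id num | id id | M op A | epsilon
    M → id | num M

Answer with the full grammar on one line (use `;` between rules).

S → id num | N id M | id M | op M | id B; B → id | id N; A → num id | id; N → id num | id id | M op A; M → id | num M

Nullable nonterminals: {N}.
ε ∉ L(G), so no ε-production is kept.
Expand every rule over subsets of its nullable positions: S → N id M gives N id M | id M.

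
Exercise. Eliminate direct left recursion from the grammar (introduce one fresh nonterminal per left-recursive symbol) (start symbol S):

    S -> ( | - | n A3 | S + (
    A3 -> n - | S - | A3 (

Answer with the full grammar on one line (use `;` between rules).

Directly left-recursive nonterminals: S, A3.
For S: α = {+ (}, β = {(, -, n A3}. Rewrite as S → β S' and S' → α S' | ε.
For A3: α = {(}, β = {n -, S -}. Rewrite as A3 → β A3' and A3' → α A3' | ε.

S -> ( S' | - S' | n A3 S'; A3 -> n - A3' | S - A3'; S' -> + ( S' | ε; A3' -> ( A3' | ε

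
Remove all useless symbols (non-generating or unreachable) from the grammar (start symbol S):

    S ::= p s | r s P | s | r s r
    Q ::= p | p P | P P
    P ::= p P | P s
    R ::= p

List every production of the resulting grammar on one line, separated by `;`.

Generating nonterminals: {Q, R, S}.
Reachable from S after that: {S}.
Removed useless symbols: {P, Q, R} and every production mentioning them.

S ::= p s | s | r s r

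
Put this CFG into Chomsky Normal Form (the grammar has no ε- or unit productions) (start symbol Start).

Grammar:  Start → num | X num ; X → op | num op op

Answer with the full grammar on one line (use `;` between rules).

Start → num | X X1; X → op | X1 Y1; X1 → num; X2 → op; Y1 → X2 X2

Introduce a nonterminal for each terminal appearing in a rule of length ≥ 2: X1 → num, X2 → op.
Binarize each right-hand side of length ≥ 3 by chaining fresh nonterminals (Y1, Y2, …): affected rules were X → X1 X2 X2.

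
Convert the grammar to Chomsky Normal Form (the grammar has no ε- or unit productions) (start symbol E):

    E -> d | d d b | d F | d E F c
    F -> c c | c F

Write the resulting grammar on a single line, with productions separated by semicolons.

E -> d | X1 Y1 | X1 F | X1 Y2; F -> X3 X3 | X3 F; X1 -> d; X2 -> b; X3 -> c; Y1 -> X1 X2; Y2 -> E Y3; Y3 -> F X3

Introduce a nonterminal for each terminal appearing in a rule of length ≥ 2: X1 → d, X2 → b, X3 → c.
Binarize each right-hand side of length ≥ 3 by chaining fresh nonterminals (Y1, Y2, …): affected rules were E → X1 X1 X2; E → X1 E F X3.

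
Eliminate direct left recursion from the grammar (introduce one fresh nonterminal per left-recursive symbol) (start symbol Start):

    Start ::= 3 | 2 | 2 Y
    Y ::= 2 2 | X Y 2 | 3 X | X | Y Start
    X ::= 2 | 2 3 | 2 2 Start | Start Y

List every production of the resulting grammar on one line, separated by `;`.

Start ::= 3 | 2 | 2 Y; Y ::= 2 2 Y1 | X Y 2 Y1 | 3 X Y1 | X Y1; X ::= 2 | 2 3 | 2 2 Start | Start Y; Y1 ::= Start Y1 | ε

Left recursion appears on Y.
For Y: α = {Start}, β = {2 2, X Y 2, 3 X, X}. Rewrite as Y → β Y1 and Y1 → α Y1 | ε.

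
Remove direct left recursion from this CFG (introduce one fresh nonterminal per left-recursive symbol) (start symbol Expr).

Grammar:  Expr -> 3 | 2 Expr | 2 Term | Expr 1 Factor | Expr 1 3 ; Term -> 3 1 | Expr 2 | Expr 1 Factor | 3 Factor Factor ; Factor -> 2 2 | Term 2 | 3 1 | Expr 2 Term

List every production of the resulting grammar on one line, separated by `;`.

Expr -> 3 Expr1 | 2 Expr Expr1 | 2 Term Expr1; Term -> 3 1 | Expr 2 | Expr 1 Factor | 3 Factor Factor; Factor -> 2 2 | Term 2 | 3 1 | Expr 2 Term; Expr1 -> 1 Factor Expr1 | 1 3 Expr1 | ε

Left recursion appears on Expr.
For Expr: α = {1 Factor, 1 3}, β = {3, 2 Expr, 2 Term}. Rewrite as Expr → β Expr1 and Expr1 → α Expr1 | ε.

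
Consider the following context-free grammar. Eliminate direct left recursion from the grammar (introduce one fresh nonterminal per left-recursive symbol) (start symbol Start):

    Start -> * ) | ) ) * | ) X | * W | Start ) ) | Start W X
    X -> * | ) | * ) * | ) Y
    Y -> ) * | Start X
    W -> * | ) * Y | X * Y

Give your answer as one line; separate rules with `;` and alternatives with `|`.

Left recursion appears on Start.
For Start: α = {) ), W X}, β = {* ), ) ) *, ) X, * W}. Rewrite as Start → β Start1 and Start1 → α Start1 | ε.

Start -> * ) Start1 | ) ) * Start1 | ) X Start1 | * W Start1; X -> * | ) | * ) * | ) Y; Y -> ) * | Start X; W -> * | ) * Y | X * Y; Start1 -> ) ) Start1 | W X Start1 | ε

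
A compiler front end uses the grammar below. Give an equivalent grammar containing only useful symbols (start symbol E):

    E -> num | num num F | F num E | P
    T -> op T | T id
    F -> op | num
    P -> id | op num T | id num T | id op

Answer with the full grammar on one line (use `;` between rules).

Generating nonterminals: {E, F, P}.
Reachable from E after that: {E, F, P}.
Removed useless symbols: {T} and every production mentioning them.

E -> num | num num F | F num E | P; F -> op | num; P -> id | id op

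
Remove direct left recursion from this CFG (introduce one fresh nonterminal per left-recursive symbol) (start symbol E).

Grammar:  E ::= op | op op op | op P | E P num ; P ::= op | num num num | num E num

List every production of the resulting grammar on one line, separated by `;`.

E ::= op E' | op op op E' | op P E'; P ::= op | num num num | num E num; E' ::= P num E' | ε

Left recursion appears on E.
For E: α = {P num}, β = {op, op op op, op P}. Rewrite as E → β E' and E' → α E' | ε.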